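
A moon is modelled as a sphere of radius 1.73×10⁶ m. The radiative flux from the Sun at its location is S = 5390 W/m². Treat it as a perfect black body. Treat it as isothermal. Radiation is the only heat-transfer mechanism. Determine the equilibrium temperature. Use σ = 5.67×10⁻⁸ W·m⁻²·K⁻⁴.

At equilibrium, absorbed power = emitted power.
Absorbing cross-section = πr² = 9.402×10¹² m²; emitting surface = 4πr² = 3.761×10¹³ m² (ratio 4).
S·A_cross = εσ·A_surf·T⁴  ⇒  T⁴ = S/(4σ).
T⁴ = 1.00·5390/(4·5.67×10⁻⁸) = 2.377×10¹⁰ K⁴.
T = (2.377×10¹⁰)^(1/4).

T ≈ 393 K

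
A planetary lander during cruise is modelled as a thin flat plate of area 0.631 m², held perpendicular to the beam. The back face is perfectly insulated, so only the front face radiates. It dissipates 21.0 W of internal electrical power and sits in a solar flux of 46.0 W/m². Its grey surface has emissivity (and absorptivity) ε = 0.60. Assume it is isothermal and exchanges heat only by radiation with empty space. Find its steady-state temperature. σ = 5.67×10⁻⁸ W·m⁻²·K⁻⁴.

At steady state, absorbed solar power + internal power = radiated power.
Absorbed: α·S·A_cross = 0.60·46.0·0.6310 = 17.42 W (cross-section A).
Total input = 17.42 + 21.0 = 38.42 W.
Radiated: εσ·A_surf·T⁴ with A_surf = A = 0.6310 m².
T⁴ = 38.42/(0.60·5.67×10⁻⁸·0.6310) = 1.790×10⁹ K⁴.

T ≈ 206 K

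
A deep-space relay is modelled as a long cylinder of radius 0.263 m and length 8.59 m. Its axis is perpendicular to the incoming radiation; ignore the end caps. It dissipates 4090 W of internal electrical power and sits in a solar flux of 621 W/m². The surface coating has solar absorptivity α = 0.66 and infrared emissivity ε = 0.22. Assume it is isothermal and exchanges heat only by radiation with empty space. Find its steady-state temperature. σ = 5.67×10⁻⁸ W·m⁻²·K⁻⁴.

T ≈ 428 K

At steady state, absorbed solar power + internal power = radiated power.
Absorbed: α·S·A_cross = 0.66·621·4.518 = 1852 W (cross-section 2rL).
Total input = 1852 + 4090 = 5942 W.
Radiated: εσ·A_surf·T⁴ with A_surf = 2πrL = 14.19 m².
T⁴ = 5942/(0.22·5.67×10⁻⁸·14.19) = 3.356×10¹⁰ K⁴.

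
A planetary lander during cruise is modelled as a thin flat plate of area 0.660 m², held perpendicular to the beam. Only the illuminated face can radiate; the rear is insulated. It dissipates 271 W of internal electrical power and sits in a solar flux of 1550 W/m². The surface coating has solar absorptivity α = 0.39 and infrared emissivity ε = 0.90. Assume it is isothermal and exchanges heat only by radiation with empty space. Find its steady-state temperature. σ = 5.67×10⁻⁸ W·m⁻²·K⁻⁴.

T ≈ 376 K

At steady state, absorbed solar power + internal power = radiated power.
Absorbed: α·S·A_cross = 0.39·1550·0.6600 = 399.0 W (cross-section A).
Total input = 399.0 + 271 = 670.0 W.
Radiated: εσ·A_surf·T⁴ with A_surf = A = 0.6600 m².
T⁴ = 670.0/(0.90·5.67×10⁻⁸·0.6600) = 1.989×10¹⁰ K⁴.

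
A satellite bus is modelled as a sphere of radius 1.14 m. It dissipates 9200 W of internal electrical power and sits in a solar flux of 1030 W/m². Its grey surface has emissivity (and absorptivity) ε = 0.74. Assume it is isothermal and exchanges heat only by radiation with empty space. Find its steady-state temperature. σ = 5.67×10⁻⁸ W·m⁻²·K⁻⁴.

T ≈ 366 K

At steady state, absorbed solar power + internal power = radiated power.
Absorbed: α·S·A_cross = 0.74·1030·4.083 = 3112 W (cross-section πr²).
Total input = 3112 + 9200 = 12310 W.
Radiated: εσ·A_surf·T⁴ with A_surf = 4πr² = 16.33 m².
T⁴ = 12310/(0.74·5.67×10⁻⁸·16.33) = 1.797×10¹⁰ K⁴.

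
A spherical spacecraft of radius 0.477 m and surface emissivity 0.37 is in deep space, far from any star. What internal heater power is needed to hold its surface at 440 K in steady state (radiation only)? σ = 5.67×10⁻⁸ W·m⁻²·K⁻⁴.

P ≈ 2250 W

P = εσ·4πr²·T⁴.
4πr² = 2.859 m²; T⁴ = 3.748×10¹⁰ K⁴.
P = 0.37·5.67×10⁻⁸·2.859·3.748×10¹⁰.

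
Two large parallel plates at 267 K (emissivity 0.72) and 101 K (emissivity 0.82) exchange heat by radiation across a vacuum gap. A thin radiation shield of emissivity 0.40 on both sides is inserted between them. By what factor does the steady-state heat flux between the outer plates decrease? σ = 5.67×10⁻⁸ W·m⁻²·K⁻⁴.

factor ≈ 3.49

Without shield: q₀ = σΔ(T⁴)/(1/ε₁+1/ε₂−1) with denominator 1.608.
With shield the two gaps are in series; the resistances add: (1/ε₁+1/ε_s−1)+(1/ε_s+1/ε₂−1) = 2.889+2.720 = 5.608.
Heat-flux ratio q₀/q = 5.608/1.608.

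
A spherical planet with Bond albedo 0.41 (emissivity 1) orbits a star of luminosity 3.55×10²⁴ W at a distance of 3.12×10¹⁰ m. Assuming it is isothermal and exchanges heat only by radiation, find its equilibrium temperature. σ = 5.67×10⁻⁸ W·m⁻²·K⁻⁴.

First find the stellar flux at distance d: S = L/(4πd²) = 3.55×10²⁴/(4π·(3.12×10¹⁰)²) = 290.2 W/m².
For an isothermal sphere, absorbed (1−a)S·πr² = emitted σ·4πr²·T⁴, so T⁴ = (1−a)S/(4σ).
T⁴ = 0.590·290.2/(4·5.67×10⁻⁸) = 7.550×10⁸ K⁴.

T ≈ 166 K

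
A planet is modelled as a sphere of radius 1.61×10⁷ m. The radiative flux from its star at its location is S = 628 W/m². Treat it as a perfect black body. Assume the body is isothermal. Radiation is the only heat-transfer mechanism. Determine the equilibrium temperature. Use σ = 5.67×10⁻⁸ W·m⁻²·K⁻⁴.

T ≈ 229 K

At equilibrium, absorbed power = emitted power.
Absorbing cross-section = πr² = 8.143×10¹⁴ m²; emitting surface = 4πr² = 3.257×10¹⁵ m² (ratio 4).
S·A_cross = εσ·A_surf·T⁴  ⇒  T⁴ = S/(4σ).
T⁴ = 1.00·628/(4·5.67×10⁻⁸) = 2.769×10⁹ K⁴.
T = (2.769×10⁹)^(1/4).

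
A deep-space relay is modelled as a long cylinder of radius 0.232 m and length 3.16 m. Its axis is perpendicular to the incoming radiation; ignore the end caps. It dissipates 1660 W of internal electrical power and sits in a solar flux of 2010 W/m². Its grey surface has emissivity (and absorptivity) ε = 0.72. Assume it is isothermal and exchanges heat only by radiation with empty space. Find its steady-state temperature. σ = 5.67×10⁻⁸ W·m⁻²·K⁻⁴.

At steady state, absorbed solar power + internal power = radiated power.
Absorbed: α·S·A_cross = 0.72·2010·1.466 = 2122 W (cross-section 2rL).
Total input = 2122 + 1660 = 3782 W.
Radiated: εσ·A_surf·T⁴ with A_surf = 2πrL = 4.606 m².
T⁴ = 3782/(0.72·5.67×10⁻⁸·4.606) = 2.011×10¹⁰ K⁴.

T ≈ 377 K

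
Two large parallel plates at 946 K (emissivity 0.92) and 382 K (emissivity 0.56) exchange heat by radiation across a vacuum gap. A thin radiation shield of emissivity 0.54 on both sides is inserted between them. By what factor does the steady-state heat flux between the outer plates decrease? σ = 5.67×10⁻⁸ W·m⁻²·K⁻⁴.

Without shield: q₀ = σΔ(T⁴)/(1/ε₁+1/ε₂−1) with denominator 1.873.
With shield the two gaps are in series; the resistances add: (1/ε₁+1/ε_s−1)+(1/ε_s+1/ε₂−1) = 1.939+2.638 = 4.576.
Heat-flux ratio q₀/q = 4.576/1.873.

factor ≈ 2.44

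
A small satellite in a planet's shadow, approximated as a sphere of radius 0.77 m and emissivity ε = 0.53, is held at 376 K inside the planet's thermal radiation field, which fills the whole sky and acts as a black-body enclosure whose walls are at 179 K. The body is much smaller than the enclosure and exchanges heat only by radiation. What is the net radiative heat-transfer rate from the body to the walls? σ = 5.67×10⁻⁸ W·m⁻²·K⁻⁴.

P_net ≈ 4250 W

For a small grey body in a large enclosure: P_net = εσA(T_body⁴ − T_wall⁴).
A = 4πr² = 7.451 m²; T_body⁴ − T_wall⁴ = 1.999×10¹⁰ − 1.027×10⁹ = 1.896×10¹⁰ K⁴.
|P_net| = 0.53·5.67×10⁻⁸·7.451·1.896×10¹⁰.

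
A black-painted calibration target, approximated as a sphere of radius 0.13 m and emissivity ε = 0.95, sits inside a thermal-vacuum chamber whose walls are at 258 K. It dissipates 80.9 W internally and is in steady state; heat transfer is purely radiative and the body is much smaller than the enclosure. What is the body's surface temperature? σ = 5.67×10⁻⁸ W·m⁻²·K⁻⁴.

T ≈ 327 K

For a small grey body in a large enclosure, net radiated power = εσA(T⁴ − T_w⁴).
Steady state: P = εσA(T⁴ − T_w⁴) with A = 4πr² = 0.2124 m².
T⁴ = P/(εσA) + T_w⁴ = 80.9/(0.95·5.67×10⁻⁸·0.2124) + (258)⁴
    = 7.072×10⁹ + 4.431×10⁹ = 1.150×10¹⁰ K⁴.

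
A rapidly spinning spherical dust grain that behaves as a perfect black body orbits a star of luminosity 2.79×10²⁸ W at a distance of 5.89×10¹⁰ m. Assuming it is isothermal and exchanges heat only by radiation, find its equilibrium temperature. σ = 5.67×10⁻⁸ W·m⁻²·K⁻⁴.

T ≈ 1300 K

First find the stellar flux at distance d: S = L/(4πd²) = 2.79×10²⁸/(4π·(5.89×10¹⁰)²) = 6.400×10⁵ W/m².
For an isothermal sphere, absorbed (1−a)S·πr² = emitted σ·4πr²·T⁴, so T⁴ = (1−a)S/(4σ).
T⁴ = 1.00·6.400×10⁵/(4·5.67×10⁻⁸) = 2.822×10¹² K⁴.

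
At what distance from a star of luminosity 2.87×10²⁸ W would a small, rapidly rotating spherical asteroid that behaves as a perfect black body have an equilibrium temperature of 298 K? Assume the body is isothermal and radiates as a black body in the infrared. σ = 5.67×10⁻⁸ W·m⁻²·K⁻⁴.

For an isothermal black-emitting sphere, (1−a)S·πr² = σ·4πr²·T⁴ ⇒ S = 4σT⁴/(1−a).
S = 4·5.67×10⁻⁸·(298)⁴/1.00 = 1789 W/m².
Flux falls as S = L/(4πd²), so d = √(L/(4πS)) = √(2.87×10²⁸/(4π·1789)).

d ≈ 1.13×10¹² m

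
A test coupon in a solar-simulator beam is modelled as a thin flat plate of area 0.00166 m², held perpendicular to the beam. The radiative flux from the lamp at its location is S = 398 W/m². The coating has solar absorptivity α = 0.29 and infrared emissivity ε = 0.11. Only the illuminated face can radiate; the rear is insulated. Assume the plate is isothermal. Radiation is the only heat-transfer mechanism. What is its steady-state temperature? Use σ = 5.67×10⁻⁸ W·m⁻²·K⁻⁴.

At equilibrium, absorbed power = emitted power.
Absorbing cross-section = A = 0.001660 m²; emitting surface = A = 0.001660 m² (ratio 1).
αS·A_cross = εσ·A_surf·T⁴  ⇒  T⁴ = αS/(ε·1σ).
T⁴ = 0.290·398/(0.11·1·5.67×10⁻⁸) = 1.851×10¹⁰ K⁴.
T = (1.851×10¹⁰)^(1/4).

T ≈ 369 K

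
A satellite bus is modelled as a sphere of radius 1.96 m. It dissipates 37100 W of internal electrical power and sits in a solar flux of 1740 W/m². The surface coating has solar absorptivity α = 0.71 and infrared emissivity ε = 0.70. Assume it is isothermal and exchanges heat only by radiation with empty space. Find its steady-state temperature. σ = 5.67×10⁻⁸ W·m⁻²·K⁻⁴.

T ≈ 406 K

At steady state, absorbed solar power + internal power = radiated power.
Absorbed: α·S·A_cross = 0.71·1740·12.07 = 14910 W (cross-section πr²).
Total input = 14910 + 37100 = 52010 W.
Radiated: εσ·A_surf·T⁴ with A_surf = 4πr² = 48.27 m².
T⁴ = 52010/(0.70·5.67×10⁻⁸·48.27) = 2.714×10¹⁰ K⁴.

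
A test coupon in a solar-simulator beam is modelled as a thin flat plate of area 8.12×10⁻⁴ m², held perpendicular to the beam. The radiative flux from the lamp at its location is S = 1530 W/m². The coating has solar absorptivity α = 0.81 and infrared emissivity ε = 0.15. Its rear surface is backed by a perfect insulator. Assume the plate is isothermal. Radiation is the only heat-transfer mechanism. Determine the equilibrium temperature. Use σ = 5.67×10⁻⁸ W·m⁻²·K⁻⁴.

At equilibrium, absorbed power = emitted power.
Absorbing cross-section = A = 8.120×10⁻⁴ m²; emitting surface = A = 8.120×10⁻⁴ m² (ratio 1).
αS·A_cross = εσ·A_surf·T⁴  ⇒  T⁴ = αS/(ε·1σ).
T⁴ = 0.810·1530/(0.15·1·5.67×10⁻⁸) = 1.457×10¹¹ K⁴.
T = (1.457×10¹¹)^(1/4).

T ≈ 618 K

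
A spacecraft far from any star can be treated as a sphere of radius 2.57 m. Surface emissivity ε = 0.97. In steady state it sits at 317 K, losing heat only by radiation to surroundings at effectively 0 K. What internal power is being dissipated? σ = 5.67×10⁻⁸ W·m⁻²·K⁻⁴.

P ≈ 46100 W

Steady state: P = εσA T⁴.
A = 4πr² = 83.00 m²; T⁴ = (317)⁴ = 1.010×10¹⁰ K⁴.
P = 0.97 × 5.67×10⁻⁸ × 83.00 × 1.010×10¹⁰.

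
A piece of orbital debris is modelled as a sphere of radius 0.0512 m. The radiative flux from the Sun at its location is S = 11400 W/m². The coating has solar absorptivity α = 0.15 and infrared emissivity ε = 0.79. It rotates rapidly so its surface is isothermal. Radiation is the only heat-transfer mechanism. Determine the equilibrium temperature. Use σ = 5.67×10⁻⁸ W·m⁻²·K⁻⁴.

T ≈ 313 K

At equilibrium, absorbed power = emitted power.
Absorbing cross-section = πr² = 0.008235 m²; emitting surface = 4πr² = 0.03294 m² (ratio 4).
αS·A_cross = εσ·A_surf·T⁴  ⇒  T⁴ = αS/(ε·4σ).
T⁴ = 0.150·11400/(0.79·4·5.67×10⁻⁸) = 9.544×10⁹ K⁴.
T = (9.544×10⁹)^(1/4).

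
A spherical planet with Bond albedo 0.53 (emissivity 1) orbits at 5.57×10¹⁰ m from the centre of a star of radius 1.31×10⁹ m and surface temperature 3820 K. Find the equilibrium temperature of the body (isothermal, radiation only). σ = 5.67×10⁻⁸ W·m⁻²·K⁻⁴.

The star's surface emits σT_*⁴; at distance d the flux is S = σT_*⁴(R_*/d)².
S = 5.67×10⁻⁸·(3820)⁴·(1.31×10⁹/5.57×10¹⁰)² = 6678 W/m².
For an isothermal sphere T⁴ = (1−a)S/(4σ) = 1.384×10¹⁰ K⁴.

T ≈ 343 K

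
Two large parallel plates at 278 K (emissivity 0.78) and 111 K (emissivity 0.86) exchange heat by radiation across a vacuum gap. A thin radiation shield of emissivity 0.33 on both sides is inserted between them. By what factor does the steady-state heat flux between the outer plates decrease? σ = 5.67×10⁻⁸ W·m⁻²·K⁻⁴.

factor ≈ 4.50

Without shield: q₀ = σΔ(T⁴)/(1/ε₁+1/ε₂−1) with denominator 1.445.
With shield the two gaps are in series; the resistances add: (1/ε₁+1/ε_s−1)+(1/ε_s+1/ε₂−1) = 3.312+3.193 = 6.505.
Heat-flux ratio q₀/q = 6.505/1.445.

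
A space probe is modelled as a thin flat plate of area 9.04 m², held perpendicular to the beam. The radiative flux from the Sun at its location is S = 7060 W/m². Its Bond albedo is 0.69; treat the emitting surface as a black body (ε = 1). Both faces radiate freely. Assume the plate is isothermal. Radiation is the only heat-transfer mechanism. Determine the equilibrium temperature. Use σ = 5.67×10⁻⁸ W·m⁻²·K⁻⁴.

T ≈ 373 K

At equilibrium, absorbed power = emitted power.
Absorbing cross-section = A = 9.040 m²; emitting surface = 2A = 18.08 m² (ratio 2).
(1−a)S·A_cross = εσ·A_surf·T⁴  ⇒  T⁴ = (1−a)S/(2σ).
T⁴ = 0.310·7060/(2·5.67×10⁻⁸) = 1.930×10¹⁰ K⁴.
T = (1.930×10¹⁰)^(1/4).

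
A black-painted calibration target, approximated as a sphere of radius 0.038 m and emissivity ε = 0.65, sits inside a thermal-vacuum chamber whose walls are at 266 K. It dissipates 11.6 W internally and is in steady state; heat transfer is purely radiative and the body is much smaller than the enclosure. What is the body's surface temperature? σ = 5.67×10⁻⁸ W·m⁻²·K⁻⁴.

T ≈ 387 K

For a small grey body in a large enclosure, net radiated power = εσA(T⁴ − T_w⁴).
Steady state: P = εσA(T⁴ − T_w⁴) with A = 4πr² = 0.01815 m².
T⁴ = P/(εσA) + T_w⁴ = 11.6/(0.65·5.67×10⁻⁸·0.01815) + (266)⁴
    = 1.735×10¹⁰ + 5.006×10⁹ = 2.235×10¹⁰ K⁴.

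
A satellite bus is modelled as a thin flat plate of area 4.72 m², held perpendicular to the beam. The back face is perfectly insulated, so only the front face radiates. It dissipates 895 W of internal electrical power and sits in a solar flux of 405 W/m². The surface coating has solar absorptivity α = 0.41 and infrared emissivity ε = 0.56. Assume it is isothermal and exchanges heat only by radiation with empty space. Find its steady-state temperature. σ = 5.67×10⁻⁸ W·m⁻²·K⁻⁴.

T ≈ 325 K

At steady state, absorbed solar power + internal power = radiated power.
Absorbed: α·S·A_cross = 0.41·405·4.720 = 783.8 W (cross-section A).
Total input = 783.8 + 895 = 1679 W.
Radiated: εσ·A_surf·T⁴ with A_surf = A = 4.720 m².
T⁴ = 1679/(0.56·5.67×10⁻⁸·4.720) = 1.120×10¹⁰ K⁴.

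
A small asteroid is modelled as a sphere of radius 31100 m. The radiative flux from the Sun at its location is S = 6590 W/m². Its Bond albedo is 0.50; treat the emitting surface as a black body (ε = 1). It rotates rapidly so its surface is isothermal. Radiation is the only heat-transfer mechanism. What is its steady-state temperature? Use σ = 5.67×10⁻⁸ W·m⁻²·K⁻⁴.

At equilibrium, absorbed power = emitted power.
Absorbing cross-section = πr² = 3.039×10⁹ m²; emitting surface = 4πr² = 1.215×10¹⁰ m² (ratio 4).
(1−a)S·A_cross = εσ·A_surf·T⁴  ⇒  T⁴ = (1−a)S/(4σ).
T⁴ = 0.500·6590/(4·5.67×10⁻⁸) = 1.453×10¹⁰ K⁴.
T = (1.453×10¹⁰)^(1/4).

T ≈ 347 K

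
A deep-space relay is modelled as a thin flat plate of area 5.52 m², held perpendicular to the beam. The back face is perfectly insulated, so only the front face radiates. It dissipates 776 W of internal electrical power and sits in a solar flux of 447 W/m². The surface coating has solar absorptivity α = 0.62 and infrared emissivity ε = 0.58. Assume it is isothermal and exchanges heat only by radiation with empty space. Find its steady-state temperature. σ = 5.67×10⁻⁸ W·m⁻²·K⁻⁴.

T ≈ 336 K

At steady state, absorbed solar power + internal power = radiated power.
Absorbed: α·S·A_cross = 0.62·447·5.520 = 1530 W (cross-section A).
Total input = 1530 + 776 = 2306 W.
Radiated: εσ·A_surf·T⁴ with A_surf = A = 5.520 m².
T⁴ = 2306/(0.58·5.67×10⁻⁸·5.520) = 1.270×10¹⁰ K⁴.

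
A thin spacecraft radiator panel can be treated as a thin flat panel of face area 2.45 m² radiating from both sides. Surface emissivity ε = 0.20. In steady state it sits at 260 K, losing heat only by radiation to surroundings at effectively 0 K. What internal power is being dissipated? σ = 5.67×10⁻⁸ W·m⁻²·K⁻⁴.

P ≈ 254 W

Steady state: P = εσA T⁴.
A = 2·2.45 = 4.900 m²; T⁴ = (260)⁴ = 4.570×10⁹ K⁴.
P = 0.20 × 5.67×10⁻⁸ × 4.900 × 4.570×10⁹.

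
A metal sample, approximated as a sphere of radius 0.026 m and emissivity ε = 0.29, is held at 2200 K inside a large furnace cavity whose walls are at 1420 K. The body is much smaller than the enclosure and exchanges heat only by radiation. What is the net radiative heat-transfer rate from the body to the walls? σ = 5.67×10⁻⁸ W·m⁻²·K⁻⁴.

P_net ≈ 2700 W

For a small grey body in a large enclosure: P_net = εσA(T_body⁴ − T_wall⁴).
A = 4πr² = 0.008495 m²; T_body⁴ − T_wall⁴ = 2.343×10¹³ − 4.066×10¹² = 1.936×10¹³ K⁴.
|P_net| = 0.29·5.67×10⁻⁸·0.008495·1.936×10¹³.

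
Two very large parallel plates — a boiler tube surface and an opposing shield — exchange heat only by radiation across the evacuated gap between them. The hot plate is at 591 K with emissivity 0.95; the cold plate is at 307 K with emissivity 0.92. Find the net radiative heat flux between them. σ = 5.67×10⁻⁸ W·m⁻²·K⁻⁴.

For two infinite grey parallel plates, q = σ(T₁⁴ − T₂⁴)/(1/ε₁ + 1/ε₂ − 1).
T₁⁴ − T₂⁴ = 1.220×10¹¹ − 8.883×10⁹ = 1.131×10¹¹ K⁴.
1/ε₁ + 1/ε₂ − 1 = 1.053 + 1.087 − 1 = 1.140.
q = 5.67×10⁻⁸ × 1.131×10¹¹ / 1.140.

q ≈ 5630 W/m²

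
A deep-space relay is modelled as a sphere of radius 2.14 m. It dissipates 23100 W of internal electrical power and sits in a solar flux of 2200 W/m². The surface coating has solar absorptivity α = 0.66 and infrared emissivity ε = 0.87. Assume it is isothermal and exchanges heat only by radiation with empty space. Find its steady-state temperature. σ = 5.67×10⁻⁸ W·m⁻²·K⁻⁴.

T ≈ 353 K

At steady state, absorbed solar power + internal power = radiated power.
Absorbed: α·S·A_cross = 0.66·2200·14.39 = 20890 W (cross-section πr²).
Total input = 20890 + 23100 = 43990 W.
Radiated: εσ·A_surf·T⁴ with A_surf = 4πr² = 57.55 m².
T⁴ = 43990/(0.87·5.67×10⁻⁸·57.55) = 1.550×10¹⁰ K⁴.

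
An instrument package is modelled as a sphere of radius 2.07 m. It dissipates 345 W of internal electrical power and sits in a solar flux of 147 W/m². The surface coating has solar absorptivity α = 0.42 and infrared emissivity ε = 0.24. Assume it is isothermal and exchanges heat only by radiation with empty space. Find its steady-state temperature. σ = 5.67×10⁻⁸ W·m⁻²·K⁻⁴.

T ≈ 200 K

At steady state, absorbed solar power + internal power = radiated power.
Absorbed: α·S·A_cross = 0.42·147·13.46 = 831.1 W (cross-section πr²).
Total input = 831.1 + 345 = 1176 W.
Radiated: εσ·A_surf·T⁴ with A_surf = 4πr² = 53.85 m².
T⁴ = 1176/(0.24·5.67×10⁻⁸·53.85) = 1.605×10⁹ K⁴.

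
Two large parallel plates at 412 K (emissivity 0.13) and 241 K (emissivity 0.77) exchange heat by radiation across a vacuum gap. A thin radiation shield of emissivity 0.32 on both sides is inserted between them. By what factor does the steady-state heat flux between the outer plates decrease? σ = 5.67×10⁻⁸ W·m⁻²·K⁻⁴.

Without shield: q₀ = σΔ(T⁴)/(1/ε₁+1/ε₂−1) with denominator 7.991.
With shield the two gaps are in series; the resistances add: (1/ε₁+1/ε_s−1)+(1/ε_s+1/ε₂−1) = 9.817+3.424 = 13.24.
Heat-flux ratio q₀/q = 13.24/7.991.

factor ≈ 1.66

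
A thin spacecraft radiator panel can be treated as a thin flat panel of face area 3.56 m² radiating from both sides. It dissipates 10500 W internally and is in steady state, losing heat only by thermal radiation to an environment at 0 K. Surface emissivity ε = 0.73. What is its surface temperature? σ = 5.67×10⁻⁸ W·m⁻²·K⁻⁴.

T ≈ 434 K

Steady state: internal power = radiated power, P = εσA T⁴.
Radiating area A = 2·3.56 = 7.120 m².
T⁴ = P/(εσA) = 10500/(0.73·5.67×10⁻⁸·7.120) = 3.563×10¹⁰ K⁴.
T = (3.563×10¹⁰)^(1/4).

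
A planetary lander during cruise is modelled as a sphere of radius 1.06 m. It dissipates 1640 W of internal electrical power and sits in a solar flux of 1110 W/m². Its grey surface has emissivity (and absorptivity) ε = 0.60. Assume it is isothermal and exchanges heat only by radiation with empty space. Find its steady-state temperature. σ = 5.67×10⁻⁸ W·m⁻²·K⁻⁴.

At steady state, absorbed solar power + internal power = radiated power.
Absorbed: α·S·A_cross = 0.60·1110·3.530 = 2351 W (cross-section πr²).
Total input = 2351 + 1640 = 3991 W.
Radiated: εσ·A_surf·T⁴ with A_surf = 4πr² = 14.12 m².
T⁴ = 3991/(0.60·5.67×10⁻⁸·14.12) = 8.308×10⁹ K⁴.

T ≈ 302 K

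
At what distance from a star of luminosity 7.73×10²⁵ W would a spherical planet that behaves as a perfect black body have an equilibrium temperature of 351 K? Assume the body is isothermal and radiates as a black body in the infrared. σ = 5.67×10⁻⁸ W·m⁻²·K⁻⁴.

For an isothermal black-emitting sphere, (1−a)S·πr² = σ·4πr²·T⁴ ⇒ S = 4σT⁴/(1−a).
S = 4·5.67×10⁻⁸·(351)⁴/1.00 = 3442 W/m².
Flux falls as S = L/(4πd²), so d = √(L/(4πS)) = √(7.73×10²⁵/(4π·3442)).

d ≈ 4.23×10¹⁰ m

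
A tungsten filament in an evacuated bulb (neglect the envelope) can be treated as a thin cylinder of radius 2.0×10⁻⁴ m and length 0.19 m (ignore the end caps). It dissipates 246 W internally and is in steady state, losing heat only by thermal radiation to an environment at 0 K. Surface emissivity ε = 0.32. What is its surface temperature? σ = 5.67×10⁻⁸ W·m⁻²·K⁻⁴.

Steady state: internal power = radiated power, P = εσA T⁴.
Radiating area A = 2πrL = 2.388×10⁻⁴ m².
T⁴ = P/(εσA) = 246/(0.32·5.67×10⁻⁸·2.388×10⁻⁴) = 5.679×10¹³ K⁴.
T = (5.679×10¹³)^(1/4).

T ≈ 2750 K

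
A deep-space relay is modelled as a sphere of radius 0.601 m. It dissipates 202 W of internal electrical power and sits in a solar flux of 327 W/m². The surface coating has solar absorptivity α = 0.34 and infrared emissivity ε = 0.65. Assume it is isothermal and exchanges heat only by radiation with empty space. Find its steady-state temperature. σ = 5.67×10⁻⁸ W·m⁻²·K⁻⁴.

At steady state, absorbed solar power + internal power = radiated power.
Absorbed: α·S·A_cross = 0.34·327·1.135 = 126.2 W (cross-section πr²).
Total input = 126.2 + 202 = 328.2 W.
Radiated: εσ·A_surf·T⁴ with A_surf = 4πr² = 4.539 m².
T⁴ = 328.2/(0.65·5.67×10⁻⁸·4.539) = 1.962×10⁹ K⁴.

T ≈ 210 K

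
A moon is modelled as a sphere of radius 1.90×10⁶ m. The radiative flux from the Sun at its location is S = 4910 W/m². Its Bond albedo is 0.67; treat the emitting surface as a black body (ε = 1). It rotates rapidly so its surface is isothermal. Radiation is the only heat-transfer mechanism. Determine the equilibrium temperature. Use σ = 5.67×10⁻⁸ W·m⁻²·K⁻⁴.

T ≈ 291 K

At equilibrium, absorbed power = emitted power.
Absorbing cross-section = πr² = 1.134×10¹³ m²; emitting surface = 4πr² = 4.536×10¹³ m² (ratio 4).
(1−a)S·A_cross = εσ·A_surf·T⁴  ⇒  T⁴ = (1−a)S/(4σ).
T⁴ = 0.330·4910/(4·5.67×10⁻⁸) = 7.144×10⁹ K⁴.
T = (7.144×10⁹)^(1/4).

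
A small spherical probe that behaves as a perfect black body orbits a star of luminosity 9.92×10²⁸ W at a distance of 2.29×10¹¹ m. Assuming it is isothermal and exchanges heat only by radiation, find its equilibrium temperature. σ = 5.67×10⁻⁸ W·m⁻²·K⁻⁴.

T ≈ 903 K

First find the stellar flux at distance d: S = L/(4πd²) = 9.92×10²⁸/(4π·(2.29×10¹¹)²) = 1.505×10⁵ W/m².
For an isothermal sphere, absorbed (1−a)S·πr² = emitted σ·4πr²·T⁴, so T⁴ = (1−a)S/(4σ).
T⁴ = 1.00·1.505×10⁵/(4·5.67×10⁻⁸) = 6.637×10¹¹ K⁴.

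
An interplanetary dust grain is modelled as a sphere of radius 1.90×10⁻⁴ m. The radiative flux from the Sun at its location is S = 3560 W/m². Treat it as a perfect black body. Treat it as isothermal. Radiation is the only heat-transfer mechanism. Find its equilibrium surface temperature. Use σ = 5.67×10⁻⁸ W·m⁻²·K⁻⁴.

At equilibrium, absorbed power = emitted power.
Absorbing cross-section = πr² = 1.134×10⁻⁷ m²; emitting surface = 4πr² = 4.536×10⁻⁷ m² (ratio 4).
S·A_cross = εσ·A_surf·T⁴  ⇒  T⁴ = S/(4σ).
T⁴ = 1.00·3560/(4·5.67×10⁻⁸) = 1.570×10¹⁰ K⁴.
T = (1.570×10¹⁰)^(1/4).

T ≈ 354 K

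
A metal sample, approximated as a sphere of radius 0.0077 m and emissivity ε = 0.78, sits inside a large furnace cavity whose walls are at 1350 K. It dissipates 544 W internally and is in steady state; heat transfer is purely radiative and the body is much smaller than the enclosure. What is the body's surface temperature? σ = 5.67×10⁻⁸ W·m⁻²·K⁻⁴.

For a small grey body in a large enclosure, net radiated power = εσA(T⁴ − T_w⁴).
Steady state: P = εσA(T⁴ − T_w⁴) with A = 4πr² = 7.451×10⁻⁴ m².
T⁴ = P/(εσA) + T_w⁴ = 544/(0.78·5.67×10⁻⁸·7.451×10⁻⁴) + (1350)⁴
    = 1.651×10¹³ + 3.322×10¹² = 1.983×10¹³ K⁴.

T ≈ 2110 K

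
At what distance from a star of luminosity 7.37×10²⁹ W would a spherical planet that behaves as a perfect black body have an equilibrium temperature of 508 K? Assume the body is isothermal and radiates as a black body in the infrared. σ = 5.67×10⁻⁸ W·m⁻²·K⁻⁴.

For an isothermal black-emitting sphere, (1−a)S·πr² = σ·4πr²·T⁴ ⇒ S = 4σT⁴/(1−a).
S = 4·5.67×10⁻⁸·(508)⁴/1.00 = 15100 W/m².
Flux falls as S = L/(4πd²), so d = √(L/(4πS)) = √(7.37×10²⁹/(4π·15100)).

d ≈ 1.97×10¹² m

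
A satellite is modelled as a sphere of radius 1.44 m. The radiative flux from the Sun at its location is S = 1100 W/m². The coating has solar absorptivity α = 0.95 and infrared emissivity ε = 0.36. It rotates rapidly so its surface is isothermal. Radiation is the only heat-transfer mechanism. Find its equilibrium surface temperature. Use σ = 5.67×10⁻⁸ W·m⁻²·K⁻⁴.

T ≈ 336 K

At equilibrium, absorbed power = emitted power.
Absorbing cross-section = πr² = 6.514 m²; emitting surface = 4πr² = 26.06 m² (ratio 4).
αS·A_cross = εσ·A_surf·T⁴  ⇒  T⁴ = αS/(ε·4σ).
T⁴ = 0.950·1100/(0.36·4·5.67×10⁻⁸) = 1.280×10¹⁰ K⁴.
T = (1.280×10¹⁰)^(1/4).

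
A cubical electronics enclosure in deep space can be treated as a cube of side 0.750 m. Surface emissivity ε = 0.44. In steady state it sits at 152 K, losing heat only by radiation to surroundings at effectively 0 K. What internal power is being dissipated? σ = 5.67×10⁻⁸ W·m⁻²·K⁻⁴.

Steady state: P = εσA T⁴.
A = 6L² = 3.375 m²; T⁴ = (152)⁴ = 5.338×10⁸ K⁴.
P = 0.44 × 5.67×10⁻⁸ × 3.375 × 5.338×10⁸.

P ≈ 44.9 W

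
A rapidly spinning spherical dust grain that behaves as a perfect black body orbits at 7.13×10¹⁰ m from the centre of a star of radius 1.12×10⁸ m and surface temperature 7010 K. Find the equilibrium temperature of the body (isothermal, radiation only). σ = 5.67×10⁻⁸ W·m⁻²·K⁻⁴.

T ≈ 196 K

The star's surface emits σT_*⁴; at distance d the flux is S = σT_*⁴(R_*/d)².
S = 5.67×10⁻⁸·(7010)⁴·(1.12×10⁸/7.13×10¹⁰)² = 337.8 W/m².
For an isothermal sphere T⁴ = (1−a)S/(4σ) = 1.490×10⁹ K⁴.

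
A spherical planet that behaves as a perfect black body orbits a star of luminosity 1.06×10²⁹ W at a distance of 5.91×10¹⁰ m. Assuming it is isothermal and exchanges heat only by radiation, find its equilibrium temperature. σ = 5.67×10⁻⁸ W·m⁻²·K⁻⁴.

First find the stellar flux at distance d: S = L/(4πd²) = 1.06×10²⁹/(4π·(5.91×10¹⁰)²) = 2.415×10⁶ W/m².
For an isothermal sphere, absorbed (1−a)S·πr² = emitted σ·4πr²·T⁴, so T⁴ = (1−a)S/(4σ).
T⁴ = 1.00·2.415×10⁶/(4·5.67×10⁻⁸) = 1.065×10¹³ K⁴.

T ≈ 1810 K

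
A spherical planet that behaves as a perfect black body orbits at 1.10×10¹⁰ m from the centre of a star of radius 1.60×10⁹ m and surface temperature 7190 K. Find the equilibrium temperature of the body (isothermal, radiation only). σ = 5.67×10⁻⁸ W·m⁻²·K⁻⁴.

T ≈ 1940 K

The star's surface emits σT_*⁴; at distance d the flux is S = σT_*⁴(R_*/d)².
S = 5.67×10⁻⁸·(7190)⁴·(1.60×10⁹/1.10×10¹⁰)² = 3.206×10⁶ W/m².
For an isothermal sphere T⁴ = (1−a)S/(4σ) = 1.414×10¹³ K⁴.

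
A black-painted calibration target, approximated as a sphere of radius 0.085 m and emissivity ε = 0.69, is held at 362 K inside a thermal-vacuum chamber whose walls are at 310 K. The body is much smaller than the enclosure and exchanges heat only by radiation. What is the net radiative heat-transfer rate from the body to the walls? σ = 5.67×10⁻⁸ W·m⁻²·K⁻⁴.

For a small grey body in a large enclosure: P_net = εσA(T_body⁴ − T_wall⁴).
A = 4πr² = 0.09079 m²; T_body⁴ − T_wall⁴ = 1.717×10¹⁰ − 9.235×10⁹ = 7.937×10⁹ K⁴.
|P_net| = 0.69·5.67×10⁻⁸·0.09079·7.937×10⁹.

P_net ≈ 28.2 W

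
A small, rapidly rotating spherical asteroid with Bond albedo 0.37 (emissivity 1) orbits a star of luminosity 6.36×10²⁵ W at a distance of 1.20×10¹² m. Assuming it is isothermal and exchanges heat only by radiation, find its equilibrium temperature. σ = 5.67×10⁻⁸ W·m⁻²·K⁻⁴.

T ≈ 55.9 K

First find the stellar flux at distance d: S = L/(4πd²) = 6.36×10²⁵/(4π·(1.20×10¹²)²) = 3.515 W/m².
For an isothermal sphere, absorbed (1−a)S·πr² = emitted σ·4πr²·T⁴, so T⁴ = (1−a)S/(4σ).
T⁴ = 0.630·3.515/(4·5.67×10⁻⁸) = 9.763×10⁶ K⁴.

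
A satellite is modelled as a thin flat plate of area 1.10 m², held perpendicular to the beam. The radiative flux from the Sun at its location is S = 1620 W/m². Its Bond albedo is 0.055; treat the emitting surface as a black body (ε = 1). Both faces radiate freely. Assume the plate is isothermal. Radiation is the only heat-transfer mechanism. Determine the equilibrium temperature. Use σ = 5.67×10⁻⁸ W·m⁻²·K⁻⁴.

T ≈ 341 K

At equilibrium, absorbed power = emitted power.
Absorbing cross-section = A = 1.100 m²; emitting surface = 2A = 2.200 m² (ratio 2).
(1−a)S·A_cross = εσ·A_surf·T⁴  ⇒  T⁴ = (1−a)S/(2σ).
T⁴ = 0.945·1620/(2·5.67×10⁻⁸) = 1.350×10¹⁰ K⁴.
T = (1.350×10¹⁰)^(1/4).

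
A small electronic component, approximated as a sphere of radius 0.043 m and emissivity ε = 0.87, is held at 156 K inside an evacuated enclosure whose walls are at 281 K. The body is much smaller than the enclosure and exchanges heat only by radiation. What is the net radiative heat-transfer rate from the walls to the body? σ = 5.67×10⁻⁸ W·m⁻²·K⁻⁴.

For a small grey body in a large enclosure: P_net = εσA(T_body⁴ − T_wall⁴).
A = 4πr² = 0.02324 m²; T_body⁴ − T_wall⁴ = 5.922×10⁸ − 6.235×10⁹ = -5.643×10⁹ K⁴.
|P_net| = 0.87·5.67×10⁻⁸·0.02324·5.643×10⁹.

P_net ≈ 6.47 W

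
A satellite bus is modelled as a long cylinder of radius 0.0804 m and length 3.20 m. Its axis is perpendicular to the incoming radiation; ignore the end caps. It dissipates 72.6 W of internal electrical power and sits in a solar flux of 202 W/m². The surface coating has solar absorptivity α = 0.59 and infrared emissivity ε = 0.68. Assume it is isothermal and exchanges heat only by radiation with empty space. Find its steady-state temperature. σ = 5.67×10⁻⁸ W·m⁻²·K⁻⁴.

At steady state, absorbed solar power + internal power = radiated power.
Absorbed: α·S·A_cross = 0.59·202·0.5146 = 61.33 W (cross-section 2rL).
Total input = 61.33 + 72.6 = 133.9 W.
Radiated: εσ·A_surf·T⁴ with A_surf = 2πrL = 1.617 m².
T⁴ = 133.9/(0.68·5.67×10⁻⁸·1.617) = 2.149×10⁹ K⁴.

T ≈ 215 K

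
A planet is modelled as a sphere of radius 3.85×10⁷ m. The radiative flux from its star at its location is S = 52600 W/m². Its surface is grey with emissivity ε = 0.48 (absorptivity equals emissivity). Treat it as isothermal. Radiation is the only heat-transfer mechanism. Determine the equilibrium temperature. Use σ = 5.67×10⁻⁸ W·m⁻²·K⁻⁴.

T ≈ 694 K

At equilibrium, absorbed power = emitted power.
Absorbing cross-section = πr² = 4.657×10¹⁵ m²; emitting surface = 4πr² = 1.863×10¹⁶ m² (ratio 4).
εS·A_cross = εσ·A_surf·T⁴  ⇒  T⁴ = S/(4σ)   (ε cancels).
T⁴ = 52600/(4·5.67×10⁻⁸) = 2.319×10¹¹ K⁴.
T = (2.319×10¹¹)^(1/4).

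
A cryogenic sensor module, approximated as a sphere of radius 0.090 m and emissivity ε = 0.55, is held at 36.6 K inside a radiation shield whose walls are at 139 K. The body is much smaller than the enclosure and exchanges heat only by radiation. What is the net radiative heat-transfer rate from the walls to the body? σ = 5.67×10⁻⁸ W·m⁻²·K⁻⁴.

For a small grey body in a large enclosure: P_net = εσA(T_body⁴ − T_wall⁴).
A = 4πr² = 0.1018 m²; T_body⁴ − T_wall⁴ = 1.794×10⁶ − 3.733×10⁸ = -3.715×10⁸ K⁴.
|P_net| = 0.55·5.67×10⁻⁸·0.1018·3.715×10⁸.

P_net ≈ 1.18 W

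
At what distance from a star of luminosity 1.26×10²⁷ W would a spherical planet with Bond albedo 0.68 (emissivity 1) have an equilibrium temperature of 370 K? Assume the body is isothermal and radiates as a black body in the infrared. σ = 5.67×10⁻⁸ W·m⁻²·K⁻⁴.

For an isothermal black-emitting sphere, (1−a)S·πr² = σ·4πr²·T⁴ ⇒ S = 4σT⁴/(1−a).
S = 4·5.67×10⁻⁸·(370)⁴/0.320 = 13280 W/m².
Flux falls as S = L/(4πd²), so d = √(L/(4πS)) = √(1.26×10²⁷/(4π·13280)).

d ≈ 8.69×10¹⁰ m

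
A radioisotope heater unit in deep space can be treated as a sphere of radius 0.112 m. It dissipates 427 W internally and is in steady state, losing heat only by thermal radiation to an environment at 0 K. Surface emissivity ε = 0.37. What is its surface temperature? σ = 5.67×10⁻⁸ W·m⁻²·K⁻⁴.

Steady state: internal power = radiated power, P = εσA T⁴.
Radiating area A = 4πr² = 0.1576 m².
T⁴ = P/(εσA) = 427/(0.37·5.67×10⁻⁸·0.1576) = 1.291×10¹¹ K⁴.
T = (1.291×10¹¹)^(1/4).

T ≈ 599 K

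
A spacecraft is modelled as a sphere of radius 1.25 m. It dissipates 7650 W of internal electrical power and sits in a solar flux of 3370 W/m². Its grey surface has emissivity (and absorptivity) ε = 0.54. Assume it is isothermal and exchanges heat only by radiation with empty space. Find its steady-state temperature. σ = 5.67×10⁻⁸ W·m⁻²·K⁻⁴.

T ≈ 408 K

At steady state, absorbed solar power + internal power = radiated power.
Absorbed: α·S·A_cross = 0.54·3370·4.909 = 8933 W (cross-section πr²).
Total input = 8933 + 7650 = 16580 W.
Radiated: εσ·A_surf·T⁴ with A_surf = 4πr² = 19.63 m².
T⁴ = 16580/(0.54·5.67×10⁻⁸·19.63) = 2.758×10¹⁰ K⁴.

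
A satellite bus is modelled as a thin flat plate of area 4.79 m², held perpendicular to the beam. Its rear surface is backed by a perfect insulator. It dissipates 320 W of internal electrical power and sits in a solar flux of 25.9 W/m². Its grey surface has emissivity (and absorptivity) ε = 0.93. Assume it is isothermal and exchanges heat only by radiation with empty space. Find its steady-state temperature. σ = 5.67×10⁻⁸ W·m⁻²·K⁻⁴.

T ≈ 204 K

At steady state, absorbed solar power + internal power = radiated power.
Absorbed: α·S·A_cross = 0.93·25.9·4.790 = 115.4 W (cross-section A).
Total input = 115.4 + 320 = 435.4 W.
Radiated: εσ·A_surf·T⁴ with A_surf = A = 4.790 m².
T⁴ = 435.4/(0.93·5.67×10⁻⁸·4.790) = 1.724×10⁹ K⁴.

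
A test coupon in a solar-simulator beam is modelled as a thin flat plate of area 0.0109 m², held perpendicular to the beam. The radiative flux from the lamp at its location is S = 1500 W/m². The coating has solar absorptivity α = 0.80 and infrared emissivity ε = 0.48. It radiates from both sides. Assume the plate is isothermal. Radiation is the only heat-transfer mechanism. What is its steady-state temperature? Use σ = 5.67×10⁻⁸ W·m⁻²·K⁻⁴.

At equilibrium, absorbed power = emitted power.
Absorbing cross-section = A = 0.01090 m²; emitting surface = 2A = 0.02180 m² (ratio 2).
αS·A_cross = εσ·A_surf·T⁴  ⇒  T⁴ = αS/(ε·2σ).
T⁴ = 0.800·1500/(0.48·2·5.67×10⁻⁸) = 2.205×10¹⁰ K⁴.
T = (2.205×10¹⁰)^(1/4).

T ≈ 385 K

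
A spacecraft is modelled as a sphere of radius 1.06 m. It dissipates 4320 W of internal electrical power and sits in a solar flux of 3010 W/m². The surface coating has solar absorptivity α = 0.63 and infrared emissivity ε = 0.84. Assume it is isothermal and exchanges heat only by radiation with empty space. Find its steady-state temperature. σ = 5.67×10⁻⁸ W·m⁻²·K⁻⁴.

T ≈ 358 K

At steady state, absorbed solar power + internal power = radiated power.
Absorbed: α·S·A_cross = 0.63·3010·3.530 = 6694 W (cross-section πr²).
Total input = 6694 + 4320 = 11010 W.
Radiated: εσ·A_surf·T⁴ with A_surf = 4πr² = 14.12 m².
T⁴ = 11010/(0.84·5.67×10⁻⁸·14.12) = 1.638×10¹⁰ K⁴.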